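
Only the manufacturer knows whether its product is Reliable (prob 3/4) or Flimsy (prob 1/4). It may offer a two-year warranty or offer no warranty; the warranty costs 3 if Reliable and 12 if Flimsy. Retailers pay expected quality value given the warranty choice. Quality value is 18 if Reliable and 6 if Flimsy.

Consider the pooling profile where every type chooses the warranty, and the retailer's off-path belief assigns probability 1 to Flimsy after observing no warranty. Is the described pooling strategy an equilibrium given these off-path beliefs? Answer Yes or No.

No

On path, the retailer holds the prior and pays 3/4·18 + 1/4·6 = 15. Off path (no warranty), believing Flimsy, it pays 6.
Reliable: the warranty nets 15 − 3 = 12; no warranty nets 6. Reliable stays.
Flimsy: the warranty nets 15 − 12 = 3; no warranty nets 6. Flimsy would deviate.
A type deviates, so pooling fails.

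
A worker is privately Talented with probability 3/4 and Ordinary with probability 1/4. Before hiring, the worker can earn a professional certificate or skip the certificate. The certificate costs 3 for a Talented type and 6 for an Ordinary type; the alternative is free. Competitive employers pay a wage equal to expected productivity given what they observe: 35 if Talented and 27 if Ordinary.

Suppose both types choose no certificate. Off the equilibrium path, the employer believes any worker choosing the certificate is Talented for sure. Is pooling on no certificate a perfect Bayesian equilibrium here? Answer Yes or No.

Yes

On path, the employer holds the prior and pays 3/4·35 + 1/4·27 = 33. Off path (the certificate), believing Talented, it pays 35.
Talented: no certificate nets 33; the certificate nets 35 − 3 = 32. Talented stays.
Ordinary: no certificate nets 33; the certificate nets 35 − 6 = 29. Ordinary stays.
No type deviates, so pooling is sustained.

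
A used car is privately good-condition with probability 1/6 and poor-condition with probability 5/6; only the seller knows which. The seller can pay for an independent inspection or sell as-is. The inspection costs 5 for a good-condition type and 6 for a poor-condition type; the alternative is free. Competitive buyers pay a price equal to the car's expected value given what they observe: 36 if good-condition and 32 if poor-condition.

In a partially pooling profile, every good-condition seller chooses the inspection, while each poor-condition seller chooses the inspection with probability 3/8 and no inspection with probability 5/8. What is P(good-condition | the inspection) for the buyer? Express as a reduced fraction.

8/23

P(the inspection) = (1/6)·1 + (5/6)·(3/8) = 23/48.
By Bayes' rule, P(good-condition | the inspection) = (1/6) / (23/48) = 8/23.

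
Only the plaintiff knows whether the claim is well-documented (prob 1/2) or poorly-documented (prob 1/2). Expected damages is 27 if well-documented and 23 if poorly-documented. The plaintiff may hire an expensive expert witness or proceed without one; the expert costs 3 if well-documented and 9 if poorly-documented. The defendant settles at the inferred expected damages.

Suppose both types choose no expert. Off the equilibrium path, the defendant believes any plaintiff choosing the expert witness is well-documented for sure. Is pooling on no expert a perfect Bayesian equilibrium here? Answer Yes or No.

Yes

On path, the defendant holds the prior and pays 1/2·27 + 1/2·23 = 25. Off path (the expert witness), believing well-documented, it pays 27.
well-documented: no expert nets 25; the expert witness nets 27 − 3 = 24. well-documented stays.
poorly-documented: no expert nets 25; the expert witness nets 27 − 9 = 18. poorly-documented stays.
No type deviates, so pooling is sustained.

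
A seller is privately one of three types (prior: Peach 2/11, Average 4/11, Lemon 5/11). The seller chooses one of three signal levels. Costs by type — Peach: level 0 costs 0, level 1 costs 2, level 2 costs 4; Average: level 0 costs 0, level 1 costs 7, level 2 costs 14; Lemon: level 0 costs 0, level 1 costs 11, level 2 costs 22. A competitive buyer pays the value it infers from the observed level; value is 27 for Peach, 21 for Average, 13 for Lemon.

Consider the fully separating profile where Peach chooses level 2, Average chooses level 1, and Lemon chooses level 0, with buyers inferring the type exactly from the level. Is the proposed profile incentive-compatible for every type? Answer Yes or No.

Yes

Separating prices: level 2 → 27, level 1 → 21, level 0 → 13.
Peach (assigned level 2): level 0: 13 − 0 = 13; level 1: 21 − 2 = 19; level 2: 27 − 4 = 23. Peach stays.
Average (assigned level 1): level 0: 13 − 0 = 13; level 1: 21 − 7 = 14; level 2: 27 − 14 = 13. Average stays.
Lemon (assigned level 0): level 0: 13 − 0 = 13; level 1: 21 − 11 = 10; level 2: 27 − 22 = 5. Lemon stays.
Every type prefers its assigned level; separation holds.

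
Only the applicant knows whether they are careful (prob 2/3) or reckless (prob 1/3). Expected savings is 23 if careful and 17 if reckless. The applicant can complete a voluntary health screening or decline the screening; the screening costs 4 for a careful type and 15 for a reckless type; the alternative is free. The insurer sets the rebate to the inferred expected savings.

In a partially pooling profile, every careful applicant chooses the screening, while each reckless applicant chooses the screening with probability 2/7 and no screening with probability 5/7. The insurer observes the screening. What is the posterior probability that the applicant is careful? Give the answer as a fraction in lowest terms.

P(the screening) = (2/3)·1 + (1/3)·(2/7) = 16/21.
By Bayes' rule, P(careful | the screening) = (2/3) / (16/21) = 7/8.

7/8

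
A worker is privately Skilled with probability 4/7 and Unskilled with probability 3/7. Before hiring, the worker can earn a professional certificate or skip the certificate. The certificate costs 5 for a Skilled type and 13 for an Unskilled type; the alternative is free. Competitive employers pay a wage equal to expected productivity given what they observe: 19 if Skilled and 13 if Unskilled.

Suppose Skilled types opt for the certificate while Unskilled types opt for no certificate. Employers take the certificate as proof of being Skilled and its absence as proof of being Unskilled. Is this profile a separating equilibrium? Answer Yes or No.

Yes

Under these beliefs, the certificate earns wage 19 and no certificate earns wage 13.
Skilled: the certificate nets 19 − 5 = 14; no certificate nets 13. Skilled prefers the certificate.
Unskilled: the certificate nets 19 − 13 = 6; no certificate nets 13. Unskilled prefers no certificate.
Neither type deviates, so the separating profile is an equilibrium.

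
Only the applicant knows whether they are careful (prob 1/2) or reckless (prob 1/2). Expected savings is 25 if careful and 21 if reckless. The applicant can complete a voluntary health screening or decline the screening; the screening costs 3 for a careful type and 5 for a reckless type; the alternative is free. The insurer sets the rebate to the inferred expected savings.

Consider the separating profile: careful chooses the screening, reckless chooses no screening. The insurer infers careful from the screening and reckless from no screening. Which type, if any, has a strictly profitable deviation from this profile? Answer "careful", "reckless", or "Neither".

The screening pays 25; no screening pays 21.
careful: assigned the screening, nets 25 − 3 = 22; deviating to no screening nets 21.
reckless: assigned no screening, nets 21; deviating to the screening nets 25 − 5 = 20.
Both types strictly prefer their assigned action; no profitable deviation.

Neither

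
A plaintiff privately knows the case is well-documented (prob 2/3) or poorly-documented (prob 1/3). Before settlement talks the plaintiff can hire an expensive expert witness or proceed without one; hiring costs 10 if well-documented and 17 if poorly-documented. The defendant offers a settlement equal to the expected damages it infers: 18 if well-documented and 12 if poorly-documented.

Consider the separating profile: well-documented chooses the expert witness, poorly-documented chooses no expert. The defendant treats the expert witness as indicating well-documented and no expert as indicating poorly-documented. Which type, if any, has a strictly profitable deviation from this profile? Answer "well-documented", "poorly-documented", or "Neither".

The expert witness pays 18; no expert pays 12.
well-documented: assigned the expert witness, nets 18 − 10 = 8; deviating to no expert nets 12.
poorly-documented: assigned no expert, nets 12; deviating to the expert witness nets 18 − 17 = 1.
The well-documented type gains 4 by deviating.

well-documented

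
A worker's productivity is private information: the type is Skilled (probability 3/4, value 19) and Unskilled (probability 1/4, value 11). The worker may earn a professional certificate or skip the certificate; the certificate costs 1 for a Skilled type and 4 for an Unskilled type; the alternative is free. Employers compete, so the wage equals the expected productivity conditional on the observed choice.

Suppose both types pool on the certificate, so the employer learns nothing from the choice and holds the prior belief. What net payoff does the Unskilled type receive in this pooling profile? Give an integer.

13

Pooled wage = 3/4·19 + 1/4·11 = 17.
Unskilled pays cost 4 for the certificate, so net payoff = 17 − 4 = 13.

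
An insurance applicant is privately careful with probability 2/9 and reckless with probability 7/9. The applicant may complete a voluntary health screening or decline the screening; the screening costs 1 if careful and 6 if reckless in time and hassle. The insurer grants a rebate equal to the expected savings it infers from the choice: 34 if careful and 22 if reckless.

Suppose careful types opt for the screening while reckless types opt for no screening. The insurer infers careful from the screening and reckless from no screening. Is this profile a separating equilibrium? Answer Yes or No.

No

Under these beliefs, the screening earns rebate 34 and no screening earns rebate 22.
careful: the screening nets 34 − 1 = 33; no screening nets 22. careful prefers the screening.
reckless: the screening nets 34 − 6 = 28; no screening nets 22. reckless would deviate to the screening.
reckless has a profitable deviation, so the profile is not an equilibrium.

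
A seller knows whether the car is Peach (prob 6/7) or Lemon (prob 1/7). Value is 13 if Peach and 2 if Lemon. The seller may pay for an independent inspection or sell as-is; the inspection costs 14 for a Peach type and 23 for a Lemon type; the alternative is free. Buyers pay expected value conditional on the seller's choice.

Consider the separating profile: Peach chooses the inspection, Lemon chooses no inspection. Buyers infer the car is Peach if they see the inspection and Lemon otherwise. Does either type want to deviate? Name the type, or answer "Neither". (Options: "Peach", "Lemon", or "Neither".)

Peach

The inspection pays 13; no inspection pays 2.
Peach: assigned the inspection, nets 13 − 14 = -1; deviating to no inspection nets 2.
Lemon: assigned no inspection, nets 2; deviating to the inspection nets 13 − 23 = -10.
The Peach type gains 3 by deviating.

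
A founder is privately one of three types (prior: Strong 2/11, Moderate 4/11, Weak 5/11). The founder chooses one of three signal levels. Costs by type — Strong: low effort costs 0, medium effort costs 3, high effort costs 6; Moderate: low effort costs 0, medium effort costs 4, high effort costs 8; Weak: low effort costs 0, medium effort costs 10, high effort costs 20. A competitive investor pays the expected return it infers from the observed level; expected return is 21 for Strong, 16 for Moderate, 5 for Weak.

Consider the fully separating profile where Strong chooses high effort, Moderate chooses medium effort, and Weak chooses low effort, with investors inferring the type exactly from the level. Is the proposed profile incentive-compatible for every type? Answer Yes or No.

No

Separating valuations: high effort → 21, medium effort → 16, low effort → 5.
Strong (assigned high effort): low effort: 5 − 0 = 5; medium effort: 16 − 3 = 13; high effort: 21 − 6 = 15. Strong stays.
Moderate (assigned medium effort): low effort: 5 − 0 = 5; medium effort: 16 − 4 = 12; high effort: 21 − 8 = 13. Moderate prefers high effort.
Weak (assigned low effort): low effort: 5 − 0 = 5; medium effort: 16 − 10 = 6; high effort: 21 − 20 = 1. Weak prefers medium effort.
At least one type deviates; the separating profile fails.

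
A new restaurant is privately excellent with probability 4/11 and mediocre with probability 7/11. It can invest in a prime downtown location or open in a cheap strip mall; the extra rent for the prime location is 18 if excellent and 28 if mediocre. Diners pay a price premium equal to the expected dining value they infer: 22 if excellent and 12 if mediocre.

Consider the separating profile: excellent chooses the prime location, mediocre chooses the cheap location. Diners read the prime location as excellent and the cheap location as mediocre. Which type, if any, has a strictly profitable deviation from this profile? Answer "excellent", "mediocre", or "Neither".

excellent

The prime location pays 22; the cheap location pays 12.
excellent: assigned the prime location, nets 22 − 18 = 4; deviating to the cheap location nets 12.
mediocre: assigned the cheap location, nets 12; deviating to the prime location nets 22 − 28 = -6.
The excellent type gains 8 by deviating.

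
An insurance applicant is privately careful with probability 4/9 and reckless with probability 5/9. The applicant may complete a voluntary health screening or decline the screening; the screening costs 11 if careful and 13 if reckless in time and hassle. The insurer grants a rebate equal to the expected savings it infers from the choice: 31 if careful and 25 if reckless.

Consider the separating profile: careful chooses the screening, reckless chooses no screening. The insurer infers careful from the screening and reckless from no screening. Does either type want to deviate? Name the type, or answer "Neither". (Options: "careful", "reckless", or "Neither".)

careful

The screening pays 31; no screening pays 25.
careful: assigned the screening, nets 31 − 11 = 20; deviating to no screening nets 25.
reckless: assigned no screening, nets 25; deviating to the screening nets 31 − 13 = 18.
The careful type gains 5 by deviating.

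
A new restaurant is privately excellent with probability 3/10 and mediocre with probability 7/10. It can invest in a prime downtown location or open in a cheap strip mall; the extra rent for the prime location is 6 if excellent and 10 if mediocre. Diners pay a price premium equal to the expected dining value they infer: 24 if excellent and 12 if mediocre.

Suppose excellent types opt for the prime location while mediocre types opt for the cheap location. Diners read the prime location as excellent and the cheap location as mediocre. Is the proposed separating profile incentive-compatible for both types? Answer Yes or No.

No

Under these beliefs, the prime location earns price premium 24 and the cheap location earns price premium 12.
excellent: the prime location nets 24 − 6 = 18; the cheap location nets 12. excellent prefers the prime location.
mediocre: the prime location nets 24 − 10 = 14; the cheap location nets 12. mediocre would deviate to the prime location.
mediocre has a profitable deviation, so the profile is not an equilibrium.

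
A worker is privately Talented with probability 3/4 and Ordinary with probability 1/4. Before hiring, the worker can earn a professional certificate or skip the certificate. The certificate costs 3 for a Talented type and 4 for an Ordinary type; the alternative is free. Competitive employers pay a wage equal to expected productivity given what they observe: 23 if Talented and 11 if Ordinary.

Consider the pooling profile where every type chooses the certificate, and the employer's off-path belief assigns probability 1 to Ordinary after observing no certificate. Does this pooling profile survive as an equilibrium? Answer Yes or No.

On path, the employer holds the prior and pays 3/4·23 + 1/4·11 = 20. Off path (no certificate), believing Ordinary, it pays 11.
Talented: the certificate nets 20 − 3 = 17; no certificate nets 11. Talented stays.
Ordinary: the certificate nets 20 − 4 = 16; no certificate nets 11. Ordinary stays.
No type deviates, so pooling is sustained.

Yes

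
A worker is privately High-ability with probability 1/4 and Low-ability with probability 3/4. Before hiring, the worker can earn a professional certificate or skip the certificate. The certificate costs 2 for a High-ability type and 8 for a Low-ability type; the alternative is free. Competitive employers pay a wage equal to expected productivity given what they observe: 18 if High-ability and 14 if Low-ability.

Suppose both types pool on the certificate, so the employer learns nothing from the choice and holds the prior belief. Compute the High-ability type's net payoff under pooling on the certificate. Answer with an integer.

13

Pooled wage = 1/4·18 + 3/4·14 = 15.
High-ability pays cost 2 for the certificate, so net payoff = 15 − 2 = 13.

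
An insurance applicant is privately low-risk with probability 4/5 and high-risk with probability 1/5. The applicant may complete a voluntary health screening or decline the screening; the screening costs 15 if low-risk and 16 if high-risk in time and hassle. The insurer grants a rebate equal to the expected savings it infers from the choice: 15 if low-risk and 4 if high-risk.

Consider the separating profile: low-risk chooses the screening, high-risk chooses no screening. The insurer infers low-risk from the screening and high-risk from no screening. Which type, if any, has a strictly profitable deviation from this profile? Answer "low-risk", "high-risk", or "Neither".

The screening pays 15; no screening pays 4.
low-risk: assigned the screening, nets 15 − 15 = 0; deviating to no screening nets 4.
high-risk: assigned no screening, nets 4; deviating to the screening nets 15 − 16 = -1.
The low-risk type gains 4 by deviating.

low-risk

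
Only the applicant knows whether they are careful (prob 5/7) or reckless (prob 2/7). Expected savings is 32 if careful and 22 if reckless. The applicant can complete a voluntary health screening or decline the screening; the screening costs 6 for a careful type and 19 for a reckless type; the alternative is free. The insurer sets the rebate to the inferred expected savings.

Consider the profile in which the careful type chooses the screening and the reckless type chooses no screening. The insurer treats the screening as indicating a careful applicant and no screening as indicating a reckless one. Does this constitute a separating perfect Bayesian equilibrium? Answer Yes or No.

Under these beliefs, the screening earns rebate 32 and no screening earns rebate 22.
careful: the screening nets 32 − 6 = 26; no screening nets 22. careful prefers the screening.
reckless: the screening nets 32 − 19 = 13; no screening nets 22. reckless prefers no screening.
Neither type deviates, so the separating profile is an equilibrium.

Yes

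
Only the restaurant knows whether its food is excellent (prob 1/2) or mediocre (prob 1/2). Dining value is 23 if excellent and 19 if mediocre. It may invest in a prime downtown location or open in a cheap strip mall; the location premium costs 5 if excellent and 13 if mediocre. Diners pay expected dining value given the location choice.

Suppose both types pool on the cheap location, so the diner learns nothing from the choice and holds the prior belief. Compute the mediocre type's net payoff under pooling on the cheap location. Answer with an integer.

21

Pooled price premium = 1/2·23 + 1/2·19 = 21.
mediocre pays no cost for the cheap location, so net payoff = 21.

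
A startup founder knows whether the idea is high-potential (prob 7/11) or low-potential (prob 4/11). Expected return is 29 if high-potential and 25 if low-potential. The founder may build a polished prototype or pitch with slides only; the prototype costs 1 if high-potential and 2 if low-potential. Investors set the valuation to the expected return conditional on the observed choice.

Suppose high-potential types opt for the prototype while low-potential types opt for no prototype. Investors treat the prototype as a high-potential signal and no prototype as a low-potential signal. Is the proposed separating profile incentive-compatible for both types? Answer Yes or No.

Under these beliefs, the prototype earns valuation 29 and no prototype earns valuation 25.
high-potential: the prototype nets 29 − 1 = 28; no prototype nets 25. high-potential prefers the prototype.
low-potential: the prototype nets 29 − 2 = 27; no prototype nets 25. low-potential would deviate to the prototype.
low-potential has a profitable deviation, so the profile is not an equilibrium.

No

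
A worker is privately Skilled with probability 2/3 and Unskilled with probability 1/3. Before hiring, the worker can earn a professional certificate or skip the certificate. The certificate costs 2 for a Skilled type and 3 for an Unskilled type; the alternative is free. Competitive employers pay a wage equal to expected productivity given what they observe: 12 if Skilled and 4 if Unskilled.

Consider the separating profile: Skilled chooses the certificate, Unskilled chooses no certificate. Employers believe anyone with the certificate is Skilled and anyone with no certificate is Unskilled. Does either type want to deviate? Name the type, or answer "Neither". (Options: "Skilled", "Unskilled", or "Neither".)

The certificate pays 12; no certificate pays 4.
Skilled: assigned the certificate, nets 12 − 2 = 10; deviating to no certificate nets 4.
Unskilled: assigned no certificate, nets 4; deviating to the certificate nets 12 − 3 = 9.
The Unskilled type gains 5 by deviating.

Unskilled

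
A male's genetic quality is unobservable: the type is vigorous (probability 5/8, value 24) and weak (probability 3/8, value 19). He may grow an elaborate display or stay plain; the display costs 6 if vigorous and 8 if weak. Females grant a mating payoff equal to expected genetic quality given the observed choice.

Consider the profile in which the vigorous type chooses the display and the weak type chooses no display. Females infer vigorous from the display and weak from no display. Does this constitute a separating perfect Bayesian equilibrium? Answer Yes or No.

Under these beliefs, the display earns mating payoff 24 and no display earns mating payoff 19.
vigorous: the display nets 24 − 6 = 18; no display nets 19. vigorous would deviate to no display.
weak: the display nets 24 − 8 = 16; no display nets 19. weak prefers no display.
vigorous has a profitable deviation, so the profile is not an equilibrium.

No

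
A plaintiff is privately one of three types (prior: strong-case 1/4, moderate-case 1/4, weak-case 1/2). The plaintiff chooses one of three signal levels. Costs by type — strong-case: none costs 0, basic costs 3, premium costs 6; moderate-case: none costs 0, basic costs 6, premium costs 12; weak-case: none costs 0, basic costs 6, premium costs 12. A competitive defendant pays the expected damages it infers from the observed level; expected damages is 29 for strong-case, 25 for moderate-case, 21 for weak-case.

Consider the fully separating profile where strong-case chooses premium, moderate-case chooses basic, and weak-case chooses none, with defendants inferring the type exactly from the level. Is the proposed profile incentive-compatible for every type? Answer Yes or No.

Separating settlements: premium → 29, basic → 25, none → 21.
strong-case (assigned premium): none: 21 − 0 = 21; basic: 25 − 3 = 22; premium: 29 − 6 = 23. strong-case stays.
moderate-case (assigned basic): none: 21 − 0 = 21; basic: 25 − 6 = 19; premium: 29 − 12 = 17. moderate-case prefers none.
weak-case (assigned none): none: 21 − 0 = 21; basic: 25 − 6 = 19; premium: 29 − 12 = 17. weak-case stays.
At least one type deviates; the separating profile fails.

No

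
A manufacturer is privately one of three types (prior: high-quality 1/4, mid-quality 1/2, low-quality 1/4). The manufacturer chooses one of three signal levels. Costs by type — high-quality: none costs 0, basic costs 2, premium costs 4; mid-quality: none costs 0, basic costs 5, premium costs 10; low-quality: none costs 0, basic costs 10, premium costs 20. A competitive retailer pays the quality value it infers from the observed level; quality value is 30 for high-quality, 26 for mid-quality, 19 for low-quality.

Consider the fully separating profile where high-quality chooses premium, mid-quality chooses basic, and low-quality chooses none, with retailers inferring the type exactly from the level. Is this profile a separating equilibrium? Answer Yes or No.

Yes

Separating prices: premium → 30, basic → 26, none → 19.
high-quality (assigned premium): none: 19 − 0 = 19; basic: 26 − 2 = 24; premium: 30 − 4 = 26. high-quality stays.
mid-quality (assigned basic): none: 19 − 0 = 19; basic: 26 − 5 = 21; premium: 30 − 10 = 20. mid-quality stays.
low-quality (assigned none): none: 19 − 0 = 19; basic: 26 − 10 = 16; premium: 30 − 20 = 10. low-quality stays.
Every type prefers its assigned level; separation holds.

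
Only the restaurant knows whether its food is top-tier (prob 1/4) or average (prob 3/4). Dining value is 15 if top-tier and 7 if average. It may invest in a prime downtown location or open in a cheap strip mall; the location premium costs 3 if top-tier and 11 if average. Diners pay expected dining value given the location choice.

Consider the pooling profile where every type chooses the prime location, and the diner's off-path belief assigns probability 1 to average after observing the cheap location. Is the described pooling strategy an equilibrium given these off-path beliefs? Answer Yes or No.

No

On path, the diner holds the prior and pays 1/4·15 + 3/4·7 = 9. Off path (the cheap location), believing average, it pays 7.
top-tier: the prime location nets 9 − 3 = 6; the cheap location nets 7. top-tier would deviate.
average: the prime location nets 9 − 11 = -2; the cheap location nets 7. average would deviate.
A type deviates, so pooling fails.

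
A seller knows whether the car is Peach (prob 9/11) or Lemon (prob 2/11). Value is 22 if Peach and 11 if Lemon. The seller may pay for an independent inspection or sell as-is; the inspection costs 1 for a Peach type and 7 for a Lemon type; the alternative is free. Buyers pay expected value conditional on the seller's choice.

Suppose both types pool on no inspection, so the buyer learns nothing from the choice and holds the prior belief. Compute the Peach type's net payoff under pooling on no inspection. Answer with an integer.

20

Pooled price = 9/11·22 + 2/11·11 = 20.
Peach pays no cost for no inspection, so net payoff = 20.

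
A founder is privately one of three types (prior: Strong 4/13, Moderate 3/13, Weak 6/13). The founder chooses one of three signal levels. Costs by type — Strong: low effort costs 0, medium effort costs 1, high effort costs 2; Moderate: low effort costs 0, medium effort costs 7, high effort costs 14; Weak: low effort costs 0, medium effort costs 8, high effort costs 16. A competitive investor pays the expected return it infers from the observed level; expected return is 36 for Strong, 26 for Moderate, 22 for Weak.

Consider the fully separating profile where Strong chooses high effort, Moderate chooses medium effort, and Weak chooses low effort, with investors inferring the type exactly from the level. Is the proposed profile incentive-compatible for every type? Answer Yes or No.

Separating valuations: high effort → 36, medium effort → 26, low effort → 22.
Strong (assigned high effort): low effort: 22 − 0 = 22; medium effort: 26 − 1 = 25; high effort: 36 − 2 = 34. Strong stays.
Moderate (assigned medium effort): low effort: 22 − 0 = 22; medium effort: 26 − 7 = 19; high effort: 36 − 14 = 22. Moderate prefers low effort.
Weak (assigned low effort): low effort: 22 − 0 = 22; medium effort: 26 − 8 = 18; high effort: 36 − 16 = 20. Weak stays.
At least one type deviates; the separating profile fails.

No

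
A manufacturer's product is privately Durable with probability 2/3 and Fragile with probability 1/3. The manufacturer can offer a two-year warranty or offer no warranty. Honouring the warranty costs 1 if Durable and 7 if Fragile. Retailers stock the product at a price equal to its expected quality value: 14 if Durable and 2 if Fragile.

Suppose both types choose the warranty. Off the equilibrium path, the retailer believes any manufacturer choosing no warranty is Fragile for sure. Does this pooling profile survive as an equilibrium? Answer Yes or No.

Yes

On path, the retailer holds the prior and pays 2/3·14 + 1/3·2 = 10. Off path (no warranty), believing Fragile, it pays 2.
Durable: the warranty nets 10 − 1 = 9; no warranty nets 2. Durable stays.
Fragile: the warranty nets 10 − 7 = 3; no warranty nets 2. Fragile stays.
No type deviates, so pooling is sustained.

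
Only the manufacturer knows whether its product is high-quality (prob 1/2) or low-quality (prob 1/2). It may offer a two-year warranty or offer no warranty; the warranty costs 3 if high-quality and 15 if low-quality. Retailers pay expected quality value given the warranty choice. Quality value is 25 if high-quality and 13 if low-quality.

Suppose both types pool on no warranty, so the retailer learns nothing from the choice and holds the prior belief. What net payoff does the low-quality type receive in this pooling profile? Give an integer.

19

Pooled price = 1/2·25 + 1/2·13 = 19.
low-quality pays no cost for no warranty, so net payoff = 19.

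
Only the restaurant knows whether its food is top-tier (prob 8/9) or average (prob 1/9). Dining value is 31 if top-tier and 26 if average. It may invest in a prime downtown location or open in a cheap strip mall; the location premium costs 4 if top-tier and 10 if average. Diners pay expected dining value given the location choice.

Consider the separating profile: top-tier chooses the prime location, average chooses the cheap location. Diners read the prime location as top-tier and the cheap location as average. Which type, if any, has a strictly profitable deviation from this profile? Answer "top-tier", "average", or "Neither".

Neither

The prime location pays 31; the cheap location pays 26.
top-tier: assigned the prime location, nets 31 − 4 = 27; deviating to the cheap location nets 26.
average: assigned the cheap location, nets 26; deviating to the prime location nets 31 − 10 = 21.
Both types strictly prefer their assigned action; no profitable deviation.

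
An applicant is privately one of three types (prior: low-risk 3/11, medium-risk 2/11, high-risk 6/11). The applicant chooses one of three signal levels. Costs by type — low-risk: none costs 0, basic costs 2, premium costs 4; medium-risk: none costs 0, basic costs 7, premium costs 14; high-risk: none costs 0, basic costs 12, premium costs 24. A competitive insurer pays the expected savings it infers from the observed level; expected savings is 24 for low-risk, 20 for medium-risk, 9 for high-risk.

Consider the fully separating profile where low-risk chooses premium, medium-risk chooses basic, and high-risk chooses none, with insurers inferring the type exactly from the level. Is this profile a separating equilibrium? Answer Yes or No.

Yes

Separating rebates: premium → 24, basic → 20, none → 9.
low-risk (assigned premium): none: 9 − 0 = 9; basic: 20 − 2 = 18; premium: 24 − 4 = 20. low-risk stays.
medium-risk (assigned basic): none: 9 − 0 = 9; basic: 20 − 7 = 13; premium: 24 − 14 = 10. medium-risk stays.
high-risk (assigned none): none: 9 − 0 = 9; basic: 20 − 12 = 8; premium: 24 − 24 = 0. high-risk stays.
Every type prefers its assigned level; separation holds.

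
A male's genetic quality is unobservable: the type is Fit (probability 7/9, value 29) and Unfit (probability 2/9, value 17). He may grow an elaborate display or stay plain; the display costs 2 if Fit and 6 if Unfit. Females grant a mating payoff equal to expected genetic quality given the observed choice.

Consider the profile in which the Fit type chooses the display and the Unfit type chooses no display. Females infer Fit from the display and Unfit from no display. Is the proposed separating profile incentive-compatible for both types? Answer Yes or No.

Under these beliefs, the display earns mating payoff 29 and no display earns mating payoff 17.
Fit: the display nets 29 − 2 = 27; no display nets 17. Fit prefers the display.
Unfit: the display nets 29 − 6 = 23; no display nets 17. Unfit would deviate to the display.
Unfit has a profitable deviation, so the profile is not an equilibrium.

No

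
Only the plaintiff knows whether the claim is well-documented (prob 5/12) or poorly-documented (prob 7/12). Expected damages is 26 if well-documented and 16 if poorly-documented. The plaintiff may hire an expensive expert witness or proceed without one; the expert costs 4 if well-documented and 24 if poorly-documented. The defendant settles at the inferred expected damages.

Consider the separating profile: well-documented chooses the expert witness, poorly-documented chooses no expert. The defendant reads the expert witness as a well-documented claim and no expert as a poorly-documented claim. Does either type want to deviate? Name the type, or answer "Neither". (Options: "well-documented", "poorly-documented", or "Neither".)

Neither

The expert witness pays 26; no expert pays 16.
well-documented: assigned the expert witness, nets 26 − 4 = 22; deviating to no expert nets 16.
poorly-documented: assigned no expert, nets 16; deviating to the expert witness nets 26 − 24 = 2.
Both types strictly prefer their assigned action; no profitable deviation.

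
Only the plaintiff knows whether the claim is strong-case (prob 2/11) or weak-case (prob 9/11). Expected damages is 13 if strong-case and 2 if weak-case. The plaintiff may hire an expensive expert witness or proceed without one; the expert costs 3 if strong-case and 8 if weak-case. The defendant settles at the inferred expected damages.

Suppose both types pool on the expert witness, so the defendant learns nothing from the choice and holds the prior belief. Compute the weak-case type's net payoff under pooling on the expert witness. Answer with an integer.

Pooled settlement = 2/11·13 + 9/11·2 = 4.
weak-case pays cost 8 for the expert witness, so net payoff = 4 − 8 = -4.

-4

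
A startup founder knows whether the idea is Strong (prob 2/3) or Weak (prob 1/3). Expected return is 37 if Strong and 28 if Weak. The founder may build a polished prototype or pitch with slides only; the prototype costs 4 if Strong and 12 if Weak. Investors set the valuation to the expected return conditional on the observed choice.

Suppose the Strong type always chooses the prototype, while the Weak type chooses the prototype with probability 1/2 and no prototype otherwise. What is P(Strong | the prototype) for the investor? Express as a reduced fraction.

P(the prototype) = (2/3)·1 + (1/3)·(1/2) = 5/6.
By Bayes' rule, P(Strong | the prototype) = (2/3) / (5/6) = 4/5.

4/5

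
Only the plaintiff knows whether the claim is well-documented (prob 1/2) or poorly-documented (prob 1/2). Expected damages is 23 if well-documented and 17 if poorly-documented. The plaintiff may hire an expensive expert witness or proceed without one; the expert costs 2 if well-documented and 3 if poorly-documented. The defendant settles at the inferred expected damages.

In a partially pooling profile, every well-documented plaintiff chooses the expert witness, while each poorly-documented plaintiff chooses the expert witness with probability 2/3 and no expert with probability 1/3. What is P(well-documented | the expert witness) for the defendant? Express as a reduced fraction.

3/5

P(the expert witness) = (1/2)·1 + (1/2)·(2/3) = 5/6.
By Bayes' rule, P(well-documented | the expert witness) = (1/2) / (5/6) = 3/5.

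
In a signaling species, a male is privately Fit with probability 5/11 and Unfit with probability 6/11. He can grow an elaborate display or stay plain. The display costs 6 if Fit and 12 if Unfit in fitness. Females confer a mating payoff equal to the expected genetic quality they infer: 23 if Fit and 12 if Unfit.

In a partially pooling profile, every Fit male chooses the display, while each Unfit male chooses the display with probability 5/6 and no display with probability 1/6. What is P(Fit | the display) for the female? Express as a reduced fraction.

P(the display) = (5/11)·1 + (6/11)·(5/6) = 10/11.
By Bayes' rule, P(Fit | the display) = (5/11) / (10/11) = 1/2.

1/2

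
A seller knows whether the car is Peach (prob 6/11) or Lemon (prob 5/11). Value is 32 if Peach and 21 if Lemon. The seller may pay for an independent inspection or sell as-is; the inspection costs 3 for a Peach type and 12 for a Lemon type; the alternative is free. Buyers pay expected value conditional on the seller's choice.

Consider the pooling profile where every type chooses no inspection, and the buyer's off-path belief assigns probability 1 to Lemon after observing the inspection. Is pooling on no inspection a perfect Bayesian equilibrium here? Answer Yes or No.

On path, the buyer holds the prior and pays 6/11·32 + 5/11·21 = 27. Off path (the inspection), believing Lemon, it pays 21.
Peach: no inspection nets 27; the inspection nets 21 − 3 = 18. Peach stays.
Lemon: no inspection nets 27; the inspection nets 21 − 12 = 9. Lemon stays.
No type deviates, so pooling is sustained.

Yes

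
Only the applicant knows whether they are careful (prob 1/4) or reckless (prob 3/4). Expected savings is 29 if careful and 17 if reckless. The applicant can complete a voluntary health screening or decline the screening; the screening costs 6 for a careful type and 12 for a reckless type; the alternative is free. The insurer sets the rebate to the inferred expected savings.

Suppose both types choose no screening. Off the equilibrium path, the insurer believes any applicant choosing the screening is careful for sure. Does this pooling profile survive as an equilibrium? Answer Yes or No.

No

On path, the insurer holds the prior and pays 1/4·29 + 3/4·17 = 20. Off path (the screening), believing careful, it pays 29.
careful: no screening nets 20; the screening nets 29 − 6 = 23. careful would deviate.
reckless: no screening nets 20; the screening nets 29 − 12 = 17. reckless stays.
A type deviates, so pooling fails.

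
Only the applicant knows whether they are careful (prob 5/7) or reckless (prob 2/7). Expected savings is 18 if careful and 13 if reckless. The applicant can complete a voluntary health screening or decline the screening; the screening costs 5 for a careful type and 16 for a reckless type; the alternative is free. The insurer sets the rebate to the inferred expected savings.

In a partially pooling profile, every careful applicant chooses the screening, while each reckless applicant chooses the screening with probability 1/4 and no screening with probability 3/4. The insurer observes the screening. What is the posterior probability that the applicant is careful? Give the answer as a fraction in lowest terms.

P(the screening) = (5/7)·1 + (2/7)·(1/4) = 11/14.
By Bayes' rule, P(careful | the screening) = (5/7) / (11/14) = 10/11.

10/11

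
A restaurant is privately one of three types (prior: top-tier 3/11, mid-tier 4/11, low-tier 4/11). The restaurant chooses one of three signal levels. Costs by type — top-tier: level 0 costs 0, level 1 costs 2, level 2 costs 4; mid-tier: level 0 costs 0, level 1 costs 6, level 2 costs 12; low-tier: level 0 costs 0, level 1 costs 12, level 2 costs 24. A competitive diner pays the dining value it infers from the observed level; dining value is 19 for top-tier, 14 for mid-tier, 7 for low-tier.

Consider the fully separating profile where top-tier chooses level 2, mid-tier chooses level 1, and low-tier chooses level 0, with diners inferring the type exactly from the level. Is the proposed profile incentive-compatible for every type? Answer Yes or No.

Separating price premiums: level 2 → 19, level 1 → 14, level 0 → 7.
top-tier (assigned level 2): level 0: 7 − 0 = 7; level 1: 14 − 2 = 12; level 2: 19 − 4 = 15. top-tier stays.
mid-tier (assigned level 1): level 0: 7 − 0 = 7; level 1: 14 − 6 = 8; level 2: 19 − 12 = 7. mid-tier stays.
low-tier (assigned level 0): level 0: 7 − 0 = 7; level 1: 14 − 12 = 2; level 2: 19 − 24 = -5. low-tier stays.
Every type prefers its assigned level; separation holds.

Yes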